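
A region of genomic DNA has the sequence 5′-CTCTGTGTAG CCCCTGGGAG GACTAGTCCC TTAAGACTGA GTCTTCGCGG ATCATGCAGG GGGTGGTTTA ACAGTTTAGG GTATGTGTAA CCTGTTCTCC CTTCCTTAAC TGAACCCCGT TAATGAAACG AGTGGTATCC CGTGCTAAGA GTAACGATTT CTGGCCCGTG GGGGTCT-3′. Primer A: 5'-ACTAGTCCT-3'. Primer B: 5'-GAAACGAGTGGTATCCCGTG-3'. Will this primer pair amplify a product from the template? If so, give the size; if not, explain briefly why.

No product — the primers' 3' ends point away from each other.

Primer A (ACTAGTCCT) has reverse complement AGGACTAGT, which matches the top strand at positions 19–27; primer A anneals to the top strand there with its 3' end pointing upstream toward position 19.
Primer B (GAAACGAGTGGTATCCCGTG) matches the top strand directly at positions 125–144; it anneals to the bottom strand with its 3' end pointing downstream toward position 144.
The 3' ends diverge (primer A extends toward position 1, primer B toward position 177), so the primers never converge on a shared product.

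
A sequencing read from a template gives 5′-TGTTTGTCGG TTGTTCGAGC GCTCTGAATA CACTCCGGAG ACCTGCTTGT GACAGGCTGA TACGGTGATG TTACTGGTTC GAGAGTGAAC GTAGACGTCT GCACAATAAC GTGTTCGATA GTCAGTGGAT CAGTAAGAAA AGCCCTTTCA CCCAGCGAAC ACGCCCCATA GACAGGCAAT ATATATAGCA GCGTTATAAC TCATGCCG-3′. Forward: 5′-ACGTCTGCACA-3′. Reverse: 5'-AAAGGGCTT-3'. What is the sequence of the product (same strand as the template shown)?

5'-ACGTCTGCACAATAACGTGTTCGATAGTCAGTGGATCAGTAAGAAAAGCCCTTT-3'

Scanning the template, ACGTCTGCACA occurs at positions 95–105; this primer anneals to the bottom strand there with its 3' end pointing downstream.
Reverse complement of the reverse primer: AAGCCCTTT. This occurs on the top strand at positions 140–148.
The product is the template from position 95 through 148 (54 bp).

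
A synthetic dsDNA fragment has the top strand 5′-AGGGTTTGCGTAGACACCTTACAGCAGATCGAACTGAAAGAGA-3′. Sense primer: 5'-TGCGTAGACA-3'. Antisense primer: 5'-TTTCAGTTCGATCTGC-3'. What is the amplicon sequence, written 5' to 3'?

Scanning the template, TGCGTAGACA occurs at positions 7–16; this primer anneals to the bottom strand there with its 3' end pointing downstream.
Reverse complement of the reverse primer: GCAGATCGAACTGAAA. This occurs on the top strand at positions 24–39.
The product is the template from position 7 through 39 (33 bp).

5'-TGCGTAGACACCTTACAGCAGATCGAACTGAAA-3'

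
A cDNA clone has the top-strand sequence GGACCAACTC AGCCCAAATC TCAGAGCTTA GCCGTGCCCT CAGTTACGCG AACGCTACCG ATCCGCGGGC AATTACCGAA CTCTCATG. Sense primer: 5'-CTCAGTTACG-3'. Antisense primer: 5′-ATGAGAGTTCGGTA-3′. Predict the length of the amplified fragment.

49 bp

Forward primer CTCAGTTACG is found on the top strand at positions 39–48.
Reverse complement of the reverse primer: TACCGAACTCTCAT. This occurs on the top strand at positions 74–87.
Amplicon spans positions 39–87: 49 bp.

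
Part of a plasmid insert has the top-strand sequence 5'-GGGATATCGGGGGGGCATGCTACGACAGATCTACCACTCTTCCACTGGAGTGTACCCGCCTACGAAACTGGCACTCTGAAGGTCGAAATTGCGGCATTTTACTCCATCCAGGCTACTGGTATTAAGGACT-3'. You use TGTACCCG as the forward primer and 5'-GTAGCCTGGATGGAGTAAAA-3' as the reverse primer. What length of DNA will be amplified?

66 bp

Forward primer TGTACCCG is found on the top strand at positions 51–58.
The reverse primer's reverse complement is TTTTACTCCATCCAGGCTAC, which matches the template at positions 97–116.
Product length = (reverse-primer end) − (forward-primer start) + 1 = 116 − 51 + 1 = 66 bp.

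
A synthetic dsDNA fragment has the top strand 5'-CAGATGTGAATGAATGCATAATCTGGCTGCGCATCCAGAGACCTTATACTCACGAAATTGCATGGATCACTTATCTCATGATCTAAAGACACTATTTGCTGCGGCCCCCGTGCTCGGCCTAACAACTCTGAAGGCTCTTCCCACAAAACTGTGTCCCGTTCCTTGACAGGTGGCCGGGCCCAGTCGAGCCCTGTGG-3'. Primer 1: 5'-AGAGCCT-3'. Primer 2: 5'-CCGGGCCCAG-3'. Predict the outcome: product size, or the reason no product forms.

No product — the primers' 3' ends point away from each other.

Primer 1 (AGAGCCT) has reverse complement AGGCTCT, which matches the top strand at positions 132–138; primer 1 anneals to the top strand there with its 3' end pointing upstream toward position 132.
Primer 2 (CCGGGCCCAG) matches the top strand directly at positions 174–183; it anneals to the bottom strand with its 3' end pointing downstream toward position 183.
The 3' ends diverge (primer 1 extends toward position 1, primer 2 toward position 196), so the primers never converge on a shared product.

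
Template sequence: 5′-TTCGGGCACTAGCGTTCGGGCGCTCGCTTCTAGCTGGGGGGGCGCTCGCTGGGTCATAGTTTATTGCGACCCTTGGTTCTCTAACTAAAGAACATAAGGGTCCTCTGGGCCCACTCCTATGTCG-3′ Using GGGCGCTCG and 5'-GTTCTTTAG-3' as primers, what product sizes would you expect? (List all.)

The forward primer GGGCGCTCG matches the top strand at positions 18–26, 40–48.
The reverse primer's reverse complement is CTAAAGAAC, matching at positions 85–93.
Each forward site pairs with the reverse site to give a product ending at position 93: sizes 76, 54 bp.

76 bp, 54 bp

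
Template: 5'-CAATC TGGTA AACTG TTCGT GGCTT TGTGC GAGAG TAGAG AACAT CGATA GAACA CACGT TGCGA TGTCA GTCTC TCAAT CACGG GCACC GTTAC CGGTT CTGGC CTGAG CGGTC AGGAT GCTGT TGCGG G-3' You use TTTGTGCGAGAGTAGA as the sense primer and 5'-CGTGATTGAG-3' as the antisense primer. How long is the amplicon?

61 bp

Forward primer TTTGTGCGAGAGTAGA is found on the top strand at positions 24–39.
Taking the reverse complement of CGTGATTGAG gives CTCAATCACG, found at positions 75–84 on the template; the primer anneals here to the top strand with its 3' end pointing upstream.
Product length = (reverse-primer end) − (forward-primer start) + 1 = 84 − 24 + 1 = 61 bp.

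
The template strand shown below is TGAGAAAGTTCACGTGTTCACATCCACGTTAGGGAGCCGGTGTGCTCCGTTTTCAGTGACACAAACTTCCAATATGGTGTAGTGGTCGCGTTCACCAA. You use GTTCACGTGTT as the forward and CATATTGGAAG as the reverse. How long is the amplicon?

The forward primer matches the template at positions 8–18.
The reverse primer's reverse complement is CTTCCAATATG, which matches the template at positions 66–76.
Product length = (reverse-primer end) − (forward-primer start) + 1 = 76 − 8 + 1 = 69 bp.

69 bp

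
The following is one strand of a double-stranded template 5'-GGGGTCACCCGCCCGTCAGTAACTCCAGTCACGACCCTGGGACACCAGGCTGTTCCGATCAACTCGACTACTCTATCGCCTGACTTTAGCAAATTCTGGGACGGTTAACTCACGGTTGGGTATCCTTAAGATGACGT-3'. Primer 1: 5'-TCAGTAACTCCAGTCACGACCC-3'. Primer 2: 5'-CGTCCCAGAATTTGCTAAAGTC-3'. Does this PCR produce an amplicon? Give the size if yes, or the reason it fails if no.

Primer 1 (TCAGTAACTCCAGTCACGACCC) matches the top strand at positions 16–37; it acts as a forward primer.
Primer 2's reverse complement is GACTTTAGCAAATTCTGGGACG, matching the top strand at positions 82–103; it acts as a reverse primer.
The 3' ends face each other across positions 16–103, giving an 88 bp product.

Yes — an 88 bp product.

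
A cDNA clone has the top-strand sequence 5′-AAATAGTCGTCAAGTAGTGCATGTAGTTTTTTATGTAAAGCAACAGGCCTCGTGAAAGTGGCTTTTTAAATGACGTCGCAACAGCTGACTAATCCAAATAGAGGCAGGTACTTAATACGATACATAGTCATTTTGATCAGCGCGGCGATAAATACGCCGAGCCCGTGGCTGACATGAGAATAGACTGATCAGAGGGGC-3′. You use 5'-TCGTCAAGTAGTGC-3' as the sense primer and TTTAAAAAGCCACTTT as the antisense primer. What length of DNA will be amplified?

64 bp

Scanning the template, TCGTCAAGTAGTGC occurs at positions 7–20; this primer anneals to the bottom strand there with its 3' end pointing downstream.
Taking the reverse complement of TTTAAAAAGCCACTTT gives AAAGTGGCTTTTTAAA, found at positions 55–70 on the template; the primer anneals here to the top strand with its 3' end pointing upstream.
Product length = (reverse-primer end) − (forward-primer start) + 1 = 70 − 7 + 1 = 64 bp.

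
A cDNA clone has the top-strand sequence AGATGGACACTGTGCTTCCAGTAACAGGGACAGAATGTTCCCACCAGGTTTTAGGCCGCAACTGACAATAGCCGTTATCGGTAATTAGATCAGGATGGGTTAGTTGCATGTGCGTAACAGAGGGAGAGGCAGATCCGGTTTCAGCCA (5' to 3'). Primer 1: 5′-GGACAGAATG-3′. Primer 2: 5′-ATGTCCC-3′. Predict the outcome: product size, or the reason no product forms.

No product — primer 2 has no binding site in the template.

Primer 2 (ATGTCCC) does not match the top strand, and its reverse complement GGGACAT does not match either.
With no annealing site for primer 2, no amplification occurs.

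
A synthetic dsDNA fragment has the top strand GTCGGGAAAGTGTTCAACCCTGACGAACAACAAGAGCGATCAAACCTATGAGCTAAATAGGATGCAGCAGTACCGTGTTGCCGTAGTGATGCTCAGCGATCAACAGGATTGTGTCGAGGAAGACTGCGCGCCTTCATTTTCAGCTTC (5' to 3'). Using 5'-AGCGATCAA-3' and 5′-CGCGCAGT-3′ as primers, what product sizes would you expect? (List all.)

96 bp, 36 bp

The forward primer AGCGATCAA matches the top strand at positions 35–43, 95–103.
The reverse primer's reverse complement is ACTGCGCG, matching at positions 123–130.
Each forward site pairs with the reverse site to give a product ending at position 130: sizes 96, 36 bp.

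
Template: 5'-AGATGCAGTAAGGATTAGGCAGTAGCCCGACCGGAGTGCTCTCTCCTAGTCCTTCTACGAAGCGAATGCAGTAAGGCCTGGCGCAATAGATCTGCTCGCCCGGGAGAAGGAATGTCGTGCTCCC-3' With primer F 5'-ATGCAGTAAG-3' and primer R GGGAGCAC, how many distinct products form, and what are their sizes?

The forward primer ATGCAGTAAG matches the top strand at positions 3–12, 66–75.
The reverse primer's reverse complement is GTGCTCCC, matching at positions 117–124.
Each forward site pairs with the reverse site to give a product ending at position 124: sizes 122, 59 bp.

Two products: 122 bp, 59 bp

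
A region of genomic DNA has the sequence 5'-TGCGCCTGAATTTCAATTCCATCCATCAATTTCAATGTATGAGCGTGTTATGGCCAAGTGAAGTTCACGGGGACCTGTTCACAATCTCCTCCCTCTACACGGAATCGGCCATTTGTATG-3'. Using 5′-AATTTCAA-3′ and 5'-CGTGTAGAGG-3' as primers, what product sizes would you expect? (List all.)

93 bp, 74 bp

The forward primer AATTTCAA matches the top strand at positions 9–16, 28–35.
The reverse primer's reverse complement is CCTCTACACG, matching at positions 92–101.
Each forward site pairs with the reverse site to give a product ending at position 101: sizes 93, 74 bp.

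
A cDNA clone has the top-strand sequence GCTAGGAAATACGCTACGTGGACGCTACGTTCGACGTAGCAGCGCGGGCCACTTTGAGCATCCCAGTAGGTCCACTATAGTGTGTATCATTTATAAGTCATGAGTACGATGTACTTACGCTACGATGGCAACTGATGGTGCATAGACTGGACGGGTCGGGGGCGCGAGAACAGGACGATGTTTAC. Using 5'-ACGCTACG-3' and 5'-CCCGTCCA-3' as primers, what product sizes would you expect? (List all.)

The forward primer ACGCTACG matches the top strand at positions 11–18, 22–29, 117–124.
The reverse primer's reverse complement is TGGACGGG, matching at positions 148–155.
Each forward site pairs with the reverse site to give a product ending at position 155: sizes 145, 134, 39 bp.

145 bp, 134 bp, 39 bp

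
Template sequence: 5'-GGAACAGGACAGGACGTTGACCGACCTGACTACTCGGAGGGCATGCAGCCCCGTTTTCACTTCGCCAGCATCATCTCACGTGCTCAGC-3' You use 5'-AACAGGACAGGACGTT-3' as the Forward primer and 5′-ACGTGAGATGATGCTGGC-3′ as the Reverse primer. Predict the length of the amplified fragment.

79 bp

Forward primer AACAGGACAGGACGTT is found on the top strand at positions 3–18.
Taking the reverse complement of ACGTGAGATGATGCTGGC gives GCCAGCATCATCTCACGT, found at positions 64–81 on the template; the primer anneals here to the top strand with its 3' end pointing upstream.
Product length = (reverse-primer end) − (forward-primer start) + 1 = 81 − 3 + 1 = 79 bp.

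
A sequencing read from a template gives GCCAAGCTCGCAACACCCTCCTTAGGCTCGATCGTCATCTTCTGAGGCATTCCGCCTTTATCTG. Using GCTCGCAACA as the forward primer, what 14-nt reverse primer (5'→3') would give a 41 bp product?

The forward primer binds at positions 6–15, so a 41 bp product ends at position 6 + 41 − 1 = 46.
The reverse primer anneals to the top strand over positions 33–46, i.e. to CGTCATCTTCTGAG.
Its sequence written 5'→3' is the reverse complement: CTCAGAAGATGACG.

5'-CTCAGAAGATGACG-3'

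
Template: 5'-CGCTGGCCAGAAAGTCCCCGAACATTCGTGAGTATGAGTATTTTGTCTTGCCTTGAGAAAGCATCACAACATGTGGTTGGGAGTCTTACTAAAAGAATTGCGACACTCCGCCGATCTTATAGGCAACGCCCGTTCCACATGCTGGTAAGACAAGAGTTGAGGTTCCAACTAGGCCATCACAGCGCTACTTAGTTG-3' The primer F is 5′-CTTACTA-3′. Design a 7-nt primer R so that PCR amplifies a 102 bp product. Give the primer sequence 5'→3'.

5'-AGCGCTG-3'

The forward primer binds at positions 85–91, so a 102 bp product ends at position 85 + 102 − 1 = 186.
The reverse primer anneals to the top strand over positions 180–186, i.e. to CAGCGCT.
Its sequence written 5'→3' is the reverse complement: AGCGCTG.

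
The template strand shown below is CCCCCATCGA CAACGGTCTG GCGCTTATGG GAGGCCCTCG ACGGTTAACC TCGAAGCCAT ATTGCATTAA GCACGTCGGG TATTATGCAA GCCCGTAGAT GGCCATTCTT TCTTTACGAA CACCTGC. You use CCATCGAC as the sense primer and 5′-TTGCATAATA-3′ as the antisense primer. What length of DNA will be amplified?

Forward primer CCATCGAC is found on the top strand at positions 4–11.
The reverse primer's reverse complement is TATTATGCAA, which matches the template at positions 81–90.
The product runs from position 4 to position 90, so its length is 90 − 4 + 1 = 87 bp.

87 bp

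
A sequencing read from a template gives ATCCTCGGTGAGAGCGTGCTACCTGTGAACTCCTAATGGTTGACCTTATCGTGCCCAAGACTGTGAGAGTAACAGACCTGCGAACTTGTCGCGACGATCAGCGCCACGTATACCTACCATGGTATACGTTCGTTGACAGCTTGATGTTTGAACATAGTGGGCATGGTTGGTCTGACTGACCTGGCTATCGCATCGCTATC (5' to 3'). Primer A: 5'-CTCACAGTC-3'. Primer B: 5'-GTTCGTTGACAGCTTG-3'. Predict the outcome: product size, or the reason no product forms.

No product — the primers' 3' ends point away from each other.

Primer A (CTCACAGTC) has reverse complement GACTGTGAG, which matches the top strand at positions 59–67; primer A anneals to the top strand there with its 3' end pointing upstream toward position 59.
Primer B (GTTCGTTGACAGCTTG) matches the top strand directly at positions 128–143; it anneals to the bottom strand with its 3' end pointing downstream toward position 143.
The 3' ends diverge (primer A extends toward position 1, primer B toward position 200), so the primers never converge on a shared product.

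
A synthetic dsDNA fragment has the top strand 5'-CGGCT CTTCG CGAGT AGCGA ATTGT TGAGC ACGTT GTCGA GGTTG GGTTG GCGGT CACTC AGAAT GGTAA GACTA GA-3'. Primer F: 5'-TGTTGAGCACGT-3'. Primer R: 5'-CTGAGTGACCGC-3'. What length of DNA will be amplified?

40 bp

The forward primer matches the template at positions 23–34.
Taking the reverse complement of CTGAGTGACCGC gives GCGGTCACTCAG, found at positions 51–62 on the template; the primer anneals here to the top strand with its 3' end pointing upstream.
Product length = (reverse-primer end) − (forward-primer start) + 1 = 62 − 23 + 1 = 40 bp.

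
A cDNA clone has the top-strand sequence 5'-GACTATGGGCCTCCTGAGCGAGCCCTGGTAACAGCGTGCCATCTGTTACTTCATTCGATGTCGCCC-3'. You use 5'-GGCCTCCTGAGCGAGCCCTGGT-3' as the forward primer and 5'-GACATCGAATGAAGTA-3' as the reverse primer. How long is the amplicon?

55 bp

The forward primer matches the template at positions 8–29.
The reverse primer's reverse complement is TACTTCATTCGATGTC, which matches the template at positions 47–62.
Product length = (reverse-primer end) − (forward-primer start) + 1 = 62 − 8 + 1 = 55 bp.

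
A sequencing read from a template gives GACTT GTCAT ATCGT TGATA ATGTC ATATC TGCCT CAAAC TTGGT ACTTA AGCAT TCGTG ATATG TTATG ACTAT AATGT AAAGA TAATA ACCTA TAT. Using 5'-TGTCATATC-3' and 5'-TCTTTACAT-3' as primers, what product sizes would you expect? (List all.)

The forward primer TGTCATATC matches the top strand at positions 5–13, 22–30.
The reverse primer's reverse complement is ATGTAAAGA, matching at positions 77–85.
Each forward site pairs with the reverse site to give a product ending at position 85: sizes 81, 64 bp.

81 bp, 64 bp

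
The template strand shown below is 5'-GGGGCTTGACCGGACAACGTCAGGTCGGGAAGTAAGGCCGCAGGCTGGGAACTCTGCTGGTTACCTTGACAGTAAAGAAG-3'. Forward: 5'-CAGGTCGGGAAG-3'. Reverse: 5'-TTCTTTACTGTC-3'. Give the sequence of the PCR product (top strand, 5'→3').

5'-CAGGTCGGGAAGTAAGGCCGCAGGCTGGGAACTCTGCTGGTTACCTTGACAGTAAAGAA-3'

The forward primer matches the template at positions 21–32.
Taking the reverse complement of TTCTTTACTGTC gives GACAGTAAAGAA, found at positions 68–79 on the template; the primer anneals here to the top strand with its 3' end pointing upstream.
The product is the template from position 21 through 79 (59 bp).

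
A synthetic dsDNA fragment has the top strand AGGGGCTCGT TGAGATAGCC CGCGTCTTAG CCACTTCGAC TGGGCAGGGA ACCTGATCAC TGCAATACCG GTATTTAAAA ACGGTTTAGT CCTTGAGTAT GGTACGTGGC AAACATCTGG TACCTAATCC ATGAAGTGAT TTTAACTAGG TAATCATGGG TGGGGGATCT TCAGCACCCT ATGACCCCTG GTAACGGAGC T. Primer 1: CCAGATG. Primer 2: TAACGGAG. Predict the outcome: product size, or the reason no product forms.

Primer 1 (CCAGATG) has reverse complement CATCTGG, which matches the top strand at positions 114–120; primer 1 anneals to the top strand there with its 3' end pointing upstream toward position 114.
Primer 2 (TAACGGAG) matches the top strand directly at positions 192–199; it anneals to the bottom strand with its 3' end pointing downstream toward position 199.
The 3' ends diverge (primer 1 extends toward position 1, primer 2 toward position 201), so the primers never converge on a shared product.

No product — the primers' 3' ends point away from each other.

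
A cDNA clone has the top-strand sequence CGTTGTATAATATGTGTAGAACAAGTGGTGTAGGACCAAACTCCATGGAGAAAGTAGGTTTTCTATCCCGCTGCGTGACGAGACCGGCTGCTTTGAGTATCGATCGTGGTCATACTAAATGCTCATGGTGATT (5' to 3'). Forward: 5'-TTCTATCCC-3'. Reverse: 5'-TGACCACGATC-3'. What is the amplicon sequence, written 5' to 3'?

5'-TTCTATCCCGCTGCGTGACGAGACCGGCTGCTTTGAGTATCGATCGTGGTCA-3'

The forward primer matches the template at positions 61–69.
Taking the reverse complement of TGACCACGATC gives GATCGTGGTCA, found at positions 102–112 on the template; the primer anneals here to the top strand with its 3' end pointing upstream.
The product is the template from position 61 through 112 (52 bp).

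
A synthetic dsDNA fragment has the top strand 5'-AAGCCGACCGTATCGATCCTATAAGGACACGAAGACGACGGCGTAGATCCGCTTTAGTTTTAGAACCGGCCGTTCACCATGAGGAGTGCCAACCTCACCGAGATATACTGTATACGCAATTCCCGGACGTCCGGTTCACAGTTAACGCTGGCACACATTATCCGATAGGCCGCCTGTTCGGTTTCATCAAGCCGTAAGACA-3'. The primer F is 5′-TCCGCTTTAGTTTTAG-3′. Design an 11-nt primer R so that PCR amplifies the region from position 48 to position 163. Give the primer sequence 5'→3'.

5'-GGATAATGTGT-3'

The product's 3' end on the top strand is position 163.
The reverse primer anneals to the top strand over positions 153–163, i.e. to ACACATTATCC.
Its sequence written 5'→3' is the reverse complement: GGATAATGTGT.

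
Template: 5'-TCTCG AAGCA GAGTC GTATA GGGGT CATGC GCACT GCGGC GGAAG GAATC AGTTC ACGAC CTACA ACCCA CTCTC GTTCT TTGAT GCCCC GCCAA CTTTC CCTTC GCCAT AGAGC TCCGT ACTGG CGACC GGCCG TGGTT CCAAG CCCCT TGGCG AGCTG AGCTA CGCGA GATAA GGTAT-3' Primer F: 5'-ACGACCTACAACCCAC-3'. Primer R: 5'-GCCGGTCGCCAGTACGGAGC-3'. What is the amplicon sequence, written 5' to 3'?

Forward primer ACGACCTACAACCCAC is found on the top strand at positions 56–71.
Taking the reverse complement of GCCGGTCGCCAGTACGGAGC gives GCTCCGTACTGGCGACCGGC, found at positions 114–133 on the template; the primer anneals here to the top strand with its 3' end pointing upstream.
The product is the template from position 56 through 133 (78 bp).

5'-ACGACCTACAACCCACTCTCGTTCTTTGATGCCCCGCCAACTTTCCCTTCGCCATAGAGCTCCGTACTGGCGACCGGC-3'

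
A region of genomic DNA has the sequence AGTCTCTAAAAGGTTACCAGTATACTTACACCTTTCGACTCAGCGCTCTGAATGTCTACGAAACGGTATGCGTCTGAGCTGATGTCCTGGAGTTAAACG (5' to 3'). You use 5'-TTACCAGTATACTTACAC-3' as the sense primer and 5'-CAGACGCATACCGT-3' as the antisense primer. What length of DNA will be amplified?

63 bp

Scanning the template, TTACCAGTATACTTACAC occurs at positions 14–31; this primer anneals to the bottom strand there with its 3' end pointing downstream.
The reverse primer's reverse complement is ACGGTATGCGTCTG, which matches the template at positions 63–76.
Amplicon spans positions 14–76: 63 bp.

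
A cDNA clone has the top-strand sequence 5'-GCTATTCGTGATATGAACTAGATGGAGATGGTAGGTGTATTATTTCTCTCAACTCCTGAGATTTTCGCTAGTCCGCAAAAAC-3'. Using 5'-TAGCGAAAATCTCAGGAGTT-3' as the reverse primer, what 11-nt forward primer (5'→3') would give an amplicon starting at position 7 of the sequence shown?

5'-CGTGATATGAA-3'

The reverse primer's reverse complement AACTCCTGAGATTTTCGCTA matches the template at positions 51–70; the product starts at position 7.
The forward primer is identical to the top strand over positions 7–17: CGTGATATGAA.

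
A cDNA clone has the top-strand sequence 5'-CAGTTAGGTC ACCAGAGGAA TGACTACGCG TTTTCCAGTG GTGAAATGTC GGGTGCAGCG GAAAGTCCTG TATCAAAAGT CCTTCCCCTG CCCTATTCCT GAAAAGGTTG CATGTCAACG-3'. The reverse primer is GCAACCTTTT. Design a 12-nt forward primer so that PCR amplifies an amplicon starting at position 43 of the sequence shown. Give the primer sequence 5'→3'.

5'-GAAATGTCGGGT-3'

The reverse primer's reverse complement AAAAGGTTGC matches the template at positions 102–111; the product starts at position 43.
The forward primer is identical to the top strand over positions 43–54: GAAATGTCGGGT.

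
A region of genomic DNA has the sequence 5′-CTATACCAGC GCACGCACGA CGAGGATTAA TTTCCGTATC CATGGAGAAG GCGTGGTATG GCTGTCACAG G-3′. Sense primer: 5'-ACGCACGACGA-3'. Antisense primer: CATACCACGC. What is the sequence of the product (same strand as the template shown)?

The forward primer matches the template at positions 13–23.
Reverse complement of the reverse primer: GCGTGGTATG. This occurs on the top strand at positions 51–60.
The product is the template from position 13 through 60 (48 bp).

5'-ACGCACGACGAGGATTAATTTCCGTATCCATGGAGAAGGCGTGGTATG-3'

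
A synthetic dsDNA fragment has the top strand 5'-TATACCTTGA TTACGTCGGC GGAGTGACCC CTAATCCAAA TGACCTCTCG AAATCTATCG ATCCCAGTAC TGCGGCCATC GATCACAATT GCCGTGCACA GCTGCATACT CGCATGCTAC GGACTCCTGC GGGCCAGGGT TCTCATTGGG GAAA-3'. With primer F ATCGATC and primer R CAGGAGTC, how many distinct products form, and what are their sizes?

The forward primer ATCGATC matches the top strand at positions 57–63, 78–84.
The reverse primer's reverse complement is GACTCCTG, matching at positions 122–129.
Each forward site pairs with the reverse site to give a product ending at position 129: sizes 73, 52 bp.

Two products: 73 bp, 52 bp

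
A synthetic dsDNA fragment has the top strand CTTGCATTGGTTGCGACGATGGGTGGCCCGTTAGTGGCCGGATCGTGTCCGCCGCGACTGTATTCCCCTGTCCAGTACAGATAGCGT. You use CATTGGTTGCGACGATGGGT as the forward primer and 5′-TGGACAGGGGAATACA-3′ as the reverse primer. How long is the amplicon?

70 bp

Scanning the template, CATTGGTTGCGACGATGGGT occurs at positions 5–24; this primer anneals to the bottom strand there with its 3' end pointing downstream.
Taking the reverse complement of TGGACAGGGGAATACA gives TGTATTCCCCTGTCCA, found at positions 59–74 on the template; the primer anneals here to the top strand with its 3' end pointing upstream.
The product runs from position 5 to position 74, so its length is 74 − 5 + 1 = 70 bp.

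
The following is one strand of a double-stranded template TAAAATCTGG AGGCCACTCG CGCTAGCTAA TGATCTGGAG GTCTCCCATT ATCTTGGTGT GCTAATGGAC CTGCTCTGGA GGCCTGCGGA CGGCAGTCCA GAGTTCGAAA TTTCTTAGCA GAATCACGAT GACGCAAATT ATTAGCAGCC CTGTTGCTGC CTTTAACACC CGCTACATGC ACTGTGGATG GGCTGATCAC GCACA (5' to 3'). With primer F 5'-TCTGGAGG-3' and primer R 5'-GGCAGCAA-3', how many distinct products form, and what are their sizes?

Three products: 156 bp, 128 bp, 87 bp

The forward primer TCTGGAGG matches the top strand at positions 6–13, 34–41, 75–82.
The reverse primer's reverse complement is TTGCTGCC, matching at positions 154–161.
Each forward site pairs with the reverse site to give a product ending at position 161: sizes 156, 128, 87 bp.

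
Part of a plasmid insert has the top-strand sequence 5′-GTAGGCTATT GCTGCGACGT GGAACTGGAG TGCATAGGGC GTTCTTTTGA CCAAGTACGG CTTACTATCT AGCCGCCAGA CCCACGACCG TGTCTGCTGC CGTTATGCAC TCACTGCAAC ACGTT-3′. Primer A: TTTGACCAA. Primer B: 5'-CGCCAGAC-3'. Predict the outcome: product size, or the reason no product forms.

No product — both primers anneal to the same strand and extend in the same direction.

Primer A (TTTGACCAA) matches the top strand at positions 46–54 (3' end points downstream).
Primer B (CGCCAGAC) also matches the top strand directly, at positions 74–81 — its reverse complement GTCTGGCG is not present.
Both primers anneal to the bottom strand with 3' ends pointing the same way, so neither can prime synthesis back toward the other.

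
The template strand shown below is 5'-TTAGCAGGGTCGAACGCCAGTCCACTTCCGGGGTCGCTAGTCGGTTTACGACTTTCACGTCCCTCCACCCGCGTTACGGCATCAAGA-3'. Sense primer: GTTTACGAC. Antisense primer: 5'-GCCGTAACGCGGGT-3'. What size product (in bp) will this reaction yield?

Forward primer GTTTACGAC is found on the top strand at positions 44–52.
Reverse complement of the reverse primer: ACCCGCGTTACGGC. This occurs on the top strand at positions 67–80.
Amplicon spans positions 44–80: 37 bp.

37 bp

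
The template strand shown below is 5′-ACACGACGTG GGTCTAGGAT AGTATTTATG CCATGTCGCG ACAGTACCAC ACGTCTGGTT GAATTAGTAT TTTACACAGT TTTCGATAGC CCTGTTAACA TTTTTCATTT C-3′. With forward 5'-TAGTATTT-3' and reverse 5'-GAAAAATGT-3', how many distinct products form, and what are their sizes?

The forward primer TAGTATTT matches the top strand at positions 20–27, 65–72.
The reverse primer's reverse complement is ACATTTTTC, matching at positions 98–106.
Each forward site pairs with the reverse site to give a product ending at position 106: sizes 87, 42 bp.

Two products: 87 bp, 42 bp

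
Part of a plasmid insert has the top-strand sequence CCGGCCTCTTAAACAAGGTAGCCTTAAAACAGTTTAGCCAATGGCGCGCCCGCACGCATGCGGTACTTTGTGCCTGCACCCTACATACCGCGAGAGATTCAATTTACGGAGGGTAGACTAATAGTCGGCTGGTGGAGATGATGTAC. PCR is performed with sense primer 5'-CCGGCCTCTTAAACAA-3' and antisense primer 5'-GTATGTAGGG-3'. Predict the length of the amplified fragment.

88 bp

The forward primer matches the template at positions 1–16.
Taking the reverse complement of GTATGTAGGG gives CCCTACATAC, found at positions 79–88 on the template; the primer anneals here to the top strand with its 3' end pointing upstream.
Product length = (reverse-primer end) − (forward-primer start) + 1 = 88 − 1 + 1 = 88 bp.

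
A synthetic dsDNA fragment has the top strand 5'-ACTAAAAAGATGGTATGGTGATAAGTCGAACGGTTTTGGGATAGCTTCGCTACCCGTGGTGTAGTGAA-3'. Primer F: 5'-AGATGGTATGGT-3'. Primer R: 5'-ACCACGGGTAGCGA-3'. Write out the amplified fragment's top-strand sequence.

5'-AGATGGTATGGTGATAAGTCGAACGGTTTTGGGATAGCTTCGCTACCCGTGGT-3'

Forward primer AGATGGTATGGT is found on the top strand at positions 8–19.
Reverse complement of the reverse primer: TCGCTACCCGTGGT. This occurs on the top strand at positions 47–60.
The product is the template from position 8 through 60 (53 bp).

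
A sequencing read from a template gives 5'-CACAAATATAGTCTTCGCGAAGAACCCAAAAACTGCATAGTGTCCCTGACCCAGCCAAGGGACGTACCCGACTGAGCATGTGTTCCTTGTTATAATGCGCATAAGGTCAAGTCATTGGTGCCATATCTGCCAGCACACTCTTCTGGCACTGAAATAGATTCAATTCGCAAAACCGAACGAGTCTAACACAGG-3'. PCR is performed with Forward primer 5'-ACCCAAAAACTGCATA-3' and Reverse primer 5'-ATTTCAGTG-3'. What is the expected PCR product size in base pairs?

132 bp

Scanning the template, ACCCAAAAACTGCATA occurs at positions 24–39; this primer anneals to the bottom strand there with its 3' end pointing downstream.
The reverse primer's reverse complement is CACTGAAAT, which matches the template at positions 147–155.
Product length = (reverse-primer end) − (forward-primer start) + 1 = 155 − 24 + 1 = 132 bp.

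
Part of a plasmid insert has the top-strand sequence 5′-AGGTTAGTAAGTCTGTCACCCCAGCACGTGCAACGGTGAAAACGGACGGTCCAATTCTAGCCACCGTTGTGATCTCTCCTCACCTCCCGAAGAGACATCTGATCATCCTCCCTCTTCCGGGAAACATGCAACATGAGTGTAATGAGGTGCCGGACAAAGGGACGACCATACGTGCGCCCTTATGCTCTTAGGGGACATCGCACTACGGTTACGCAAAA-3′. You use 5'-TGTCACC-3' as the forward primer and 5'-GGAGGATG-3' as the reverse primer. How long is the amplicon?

98 bp

Scanning the template, TGTCACC occurs at positions 14–20; this primer anneals to the bottom strand there with its 3' end pointing downstream.
The reverse primer's reverse complement is CATCCTCC, which matches the template at positions 104–111.
Amplicon spans positions 14–111: 98 bp.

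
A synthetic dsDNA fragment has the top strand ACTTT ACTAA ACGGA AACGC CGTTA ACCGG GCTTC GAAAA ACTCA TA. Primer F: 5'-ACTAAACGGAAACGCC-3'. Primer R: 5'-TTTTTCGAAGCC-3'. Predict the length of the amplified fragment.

36 bp

Forward primer ACTAAACGGAAACGCC is found on the top strand at positions 6–21.
The reverse primer's reverse complement is GGCTTCGAAAAA, which matches the template at positions 30–41.
The product runs from position 6 to position 41, so its length is 41 − 6 + 1 = 36 bp.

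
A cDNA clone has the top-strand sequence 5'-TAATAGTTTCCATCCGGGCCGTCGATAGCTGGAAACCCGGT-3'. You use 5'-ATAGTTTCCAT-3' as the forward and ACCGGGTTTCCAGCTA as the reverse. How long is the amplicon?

39 bp

The forward primer matches the template at positions 3–13.
Taking the reverse complement of ACCGGGTTTCCAGCTA gives TAGCTGGAAACCCGGT, found at positions 26–41 on the template; the primer anneals here to the top strand with its 3' end pointing upstream.
Amplicon spans positions 3–41: 39 bp.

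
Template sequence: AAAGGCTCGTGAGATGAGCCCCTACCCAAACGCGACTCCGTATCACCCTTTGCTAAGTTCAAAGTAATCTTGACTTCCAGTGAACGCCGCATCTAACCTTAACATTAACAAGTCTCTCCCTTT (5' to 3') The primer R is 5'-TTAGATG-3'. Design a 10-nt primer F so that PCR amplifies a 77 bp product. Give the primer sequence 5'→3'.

The reverse primer's reverse complement CATCTAA matches the template at positions 90–96, so the product ends at position 96.
A 77 bp product then starts at position 96 − 77 + 1 = 20.
The forward primer is identical to the top strand there: CCCTACCCAA.

5'-CCCTACCCAA-3'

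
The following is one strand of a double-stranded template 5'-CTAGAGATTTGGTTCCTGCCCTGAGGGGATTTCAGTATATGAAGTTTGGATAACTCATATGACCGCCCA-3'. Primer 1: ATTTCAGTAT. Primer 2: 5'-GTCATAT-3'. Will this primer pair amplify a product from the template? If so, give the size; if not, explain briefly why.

Primer 1 (ATTTCAGTAT) matches the top strand at positions 29–38; it acts as a forward primer.
Primer 2's reverse complement is ATATGAC, matching the top strand at positions 57–63; it acts as a reverse primer.
The 3' ends face each other across positions 29–63, giving a 35 bp product.

Yes — a 35 bp product.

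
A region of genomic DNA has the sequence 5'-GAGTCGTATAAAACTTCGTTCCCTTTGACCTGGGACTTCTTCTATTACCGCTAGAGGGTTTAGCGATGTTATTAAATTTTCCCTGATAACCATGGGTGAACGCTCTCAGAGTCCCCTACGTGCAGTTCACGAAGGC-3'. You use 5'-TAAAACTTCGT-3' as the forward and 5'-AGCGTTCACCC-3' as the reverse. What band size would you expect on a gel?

96 bp

The forward primer matches the template at positions 9–19.
Reverse complement of the reverse primer: GGGTGAACGCT. This occurs on the top strand at positions 94–104.
Product length = (reverse-primer end) − (forward-primer start) + 1 = 104 − 9 + 1 = 96 bp.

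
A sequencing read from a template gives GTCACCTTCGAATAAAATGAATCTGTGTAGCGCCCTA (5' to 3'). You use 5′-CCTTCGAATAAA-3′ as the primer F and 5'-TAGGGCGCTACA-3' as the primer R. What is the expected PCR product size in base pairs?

Scanning the template, CCTTCGAATAAA occurs at positions 5–16; this primer anneals to the bottom strand there with its 3' end pointing downstream.
The reverse primer's reverse complement is TGTAGCGCCCTA, which matches the template at positions 26–37.
Product length = (reverse-primer end) − (forward-primer start) + 1 = 37 − 5 + 1 = 33 bp.

33 bp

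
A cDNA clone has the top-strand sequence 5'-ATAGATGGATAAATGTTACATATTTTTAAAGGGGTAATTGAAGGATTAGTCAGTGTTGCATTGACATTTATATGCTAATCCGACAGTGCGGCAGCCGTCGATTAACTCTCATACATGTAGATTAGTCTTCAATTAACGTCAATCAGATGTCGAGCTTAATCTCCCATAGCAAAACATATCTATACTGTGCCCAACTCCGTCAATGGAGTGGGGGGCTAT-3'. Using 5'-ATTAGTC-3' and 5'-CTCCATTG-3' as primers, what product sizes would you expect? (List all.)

The forward primer ATTAGTC matches the top strand at positions 45–51, 121–127.
The reverse primer's reverse complement is CAATGGAG, matching at positions 201–208.
Each forward site pairs with the reverse site to give a product ending at position 208: sizes 164, 88 bp.

164 bp, 88 bp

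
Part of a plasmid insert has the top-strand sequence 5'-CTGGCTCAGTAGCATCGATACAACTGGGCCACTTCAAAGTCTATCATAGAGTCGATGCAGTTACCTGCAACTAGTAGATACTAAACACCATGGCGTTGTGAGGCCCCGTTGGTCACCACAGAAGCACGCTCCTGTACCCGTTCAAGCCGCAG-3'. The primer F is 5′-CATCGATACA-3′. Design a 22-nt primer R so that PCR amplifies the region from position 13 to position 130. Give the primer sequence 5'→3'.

5'-AGCGTGCTTCTGTGGTGACCAA-3'

The product's 3' end on the top strand is position 130.
The reverse primer anneals to the top strand over positions 109–130, i.e. to TTGGTCACCACAGAAGCACGCT.
Its sequence written 5'→3' is the reverse complement: AGCGTGCTTCTGTGGTGACCAA.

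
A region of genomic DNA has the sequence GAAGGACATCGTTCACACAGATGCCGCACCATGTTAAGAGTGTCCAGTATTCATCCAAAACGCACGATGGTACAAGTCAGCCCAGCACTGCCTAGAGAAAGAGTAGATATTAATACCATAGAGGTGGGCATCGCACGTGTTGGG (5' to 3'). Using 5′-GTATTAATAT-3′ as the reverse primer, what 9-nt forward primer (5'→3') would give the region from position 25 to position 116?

5'-CGCACCATG-3'

The reverse primer's reverse complement ATATTAATAC matches the template at positions 107–116; the product starts at position 25.
The forward primer is identical to the top strand over positions 25–33: CGCACCATG.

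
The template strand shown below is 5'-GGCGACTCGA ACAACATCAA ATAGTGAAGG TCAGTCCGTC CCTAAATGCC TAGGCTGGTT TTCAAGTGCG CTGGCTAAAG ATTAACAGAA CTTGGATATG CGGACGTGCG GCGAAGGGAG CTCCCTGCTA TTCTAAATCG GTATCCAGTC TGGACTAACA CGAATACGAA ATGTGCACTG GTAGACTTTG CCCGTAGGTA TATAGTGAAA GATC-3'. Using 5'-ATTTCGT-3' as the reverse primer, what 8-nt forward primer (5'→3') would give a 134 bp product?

The reverse primer's reverse complement ACGAAAT matches the template at positions 166–172, so the product ends at position 172.
A 134 bp product then starts at position 172 − 134 + 1 = 39.
The forward primer is identical to the top strand there: TCCCTAAA.

5'-TCCCTAAA-3'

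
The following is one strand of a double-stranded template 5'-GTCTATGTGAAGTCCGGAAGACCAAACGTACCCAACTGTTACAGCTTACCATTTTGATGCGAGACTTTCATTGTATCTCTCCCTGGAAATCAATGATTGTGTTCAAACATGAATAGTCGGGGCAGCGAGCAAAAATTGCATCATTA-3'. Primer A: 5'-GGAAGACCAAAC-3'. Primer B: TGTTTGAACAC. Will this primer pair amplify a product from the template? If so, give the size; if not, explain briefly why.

Primer A (GGAAGACCAAAC) matches the top strand at positions 16–27; it acts as a forward primer.
Primer B's reverse complement is GTGTTCAAACA, matching the top strand at positions 99–109; it acts as a reverse primer.
The 3' ends face each other across positions 16–109, giving a 94 bp product.

Yes — a 94 bp product.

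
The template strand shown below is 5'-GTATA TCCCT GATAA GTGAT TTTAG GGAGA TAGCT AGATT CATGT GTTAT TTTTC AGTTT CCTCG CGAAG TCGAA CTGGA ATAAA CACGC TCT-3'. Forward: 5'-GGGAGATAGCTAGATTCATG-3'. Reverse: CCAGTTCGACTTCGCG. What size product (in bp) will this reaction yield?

55 bp

The forward primer matches the template at positions 25–44.
The reverse primer's reverse complement is CGCGAAGTCGAACTGG, which matches the template at positions 64–79.
The product runs from position 25 to position 79, so its length is 79 − 25 + 1 = 55 bp.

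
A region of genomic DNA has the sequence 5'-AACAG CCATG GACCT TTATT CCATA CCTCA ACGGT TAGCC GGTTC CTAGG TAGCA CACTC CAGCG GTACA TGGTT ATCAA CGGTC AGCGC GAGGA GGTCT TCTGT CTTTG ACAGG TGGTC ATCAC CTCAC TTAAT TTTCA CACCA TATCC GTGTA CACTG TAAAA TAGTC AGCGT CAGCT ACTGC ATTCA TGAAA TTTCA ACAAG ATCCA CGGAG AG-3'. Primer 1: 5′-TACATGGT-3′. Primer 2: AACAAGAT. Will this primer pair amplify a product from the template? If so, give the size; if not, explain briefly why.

Primer 1 (TACATGGT) matches the top strand at positions 67–74 (3' end points downstream).
Primer 2 (AACAAGAT) also matches the top strand directly, at positions 200–207 — its reverse complement ATCTTGTT is not present.
Both primers anneal to the bottom strand with 3' ends pointing the same way, so neither can prime synthesis back toward the other.

No product — both primers anneal to the same strand and extend in the same direction.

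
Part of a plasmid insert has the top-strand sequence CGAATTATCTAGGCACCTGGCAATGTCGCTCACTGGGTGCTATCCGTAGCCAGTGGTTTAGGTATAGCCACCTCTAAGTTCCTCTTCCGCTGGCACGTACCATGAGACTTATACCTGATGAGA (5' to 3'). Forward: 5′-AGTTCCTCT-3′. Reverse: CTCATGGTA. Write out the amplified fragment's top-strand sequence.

The forward primer matches the template at positions 77–85.
Reverse complement of the reverse primer: TACCATGAG. This occurs on the top strand at positions 98–106.
The product is the template from position 77 through 106 (30 bp).

5'-AGTTCCTCTTCCGCTGGCACGTACCATGAG-3'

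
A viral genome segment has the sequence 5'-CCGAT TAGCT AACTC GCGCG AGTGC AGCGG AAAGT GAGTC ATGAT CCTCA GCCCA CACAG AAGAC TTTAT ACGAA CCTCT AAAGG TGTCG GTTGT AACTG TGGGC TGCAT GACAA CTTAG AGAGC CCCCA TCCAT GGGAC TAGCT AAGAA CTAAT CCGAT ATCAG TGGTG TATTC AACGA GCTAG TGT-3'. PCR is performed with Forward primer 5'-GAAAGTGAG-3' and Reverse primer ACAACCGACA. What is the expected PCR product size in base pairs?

Scanning the template, GAAAGTGAG occurs at positions 30–38; this primer anneals to the bottom strand there with its 3' end pointing downstream.
Reverse complement of the reverse primer: TGTCGGTTGT. This occurs on the top strand at positions 86–95.
Product length = (reverse-primer end) − (forward-primer start) + 1 = 95 − 30 + 1 = 66 bp.

66 bp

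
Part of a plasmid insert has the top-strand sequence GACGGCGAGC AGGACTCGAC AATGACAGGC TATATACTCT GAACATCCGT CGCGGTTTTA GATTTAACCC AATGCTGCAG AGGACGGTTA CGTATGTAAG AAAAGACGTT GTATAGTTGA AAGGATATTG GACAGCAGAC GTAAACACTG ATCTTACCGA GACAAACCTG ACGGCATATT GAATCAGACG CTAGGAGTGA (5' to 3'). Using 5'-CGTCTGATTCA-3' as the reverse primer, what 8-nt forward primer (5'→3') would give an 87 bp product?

5'-AGACGTTG-3'

The reverse primer's reverse complement TGAATCAGACG matches the template at positions 180–190, so the product ends at position 190.
An 87 bp product then starts at position 190 − 87 + 1 = 104.
The forward primer is identical to the top strand there: AGACGTTG.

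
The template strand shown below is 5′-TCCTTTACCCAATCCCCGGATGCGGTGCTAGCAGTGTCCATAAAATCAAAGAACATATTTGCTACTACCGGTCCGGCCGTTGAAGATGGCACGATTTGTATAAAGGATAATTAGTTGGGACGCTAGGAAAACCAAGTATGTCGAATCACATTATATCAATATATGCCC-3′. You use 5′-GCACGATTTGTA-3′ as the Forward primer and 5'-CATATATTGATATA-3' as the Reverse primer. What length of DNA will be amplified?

77 bp

Scanning the template, GCACGATTTGTA occurs at positions 89–100; this primer anneals to the bottom strand there with its 3' end pointing downstream.
Reverse complement of the reverse primer: TATATCAATATATG. This occurs on the top strand at positions 152–165.
Product length = (reverse-primer end) − (forward-primer start) + 1 = 165 − 89 + 1 = 77 bp.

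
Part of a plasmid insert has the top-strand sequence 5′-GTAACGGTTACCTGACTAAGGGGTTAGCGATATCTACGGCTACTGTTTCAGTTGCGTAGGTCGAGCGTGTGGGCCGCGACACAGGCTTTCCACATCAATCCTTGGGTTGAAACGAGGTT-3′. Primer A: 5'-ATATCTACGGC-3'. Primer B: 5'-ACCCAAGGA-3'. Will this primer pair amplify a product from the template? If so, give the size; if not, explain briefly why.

Yes — a 78 bp product.

Primer A (ATATCTACGGC) matches the top strand at positions 30–40; it acts as a forward primer.
Primer B's reverse complement is TCCTTGGGT, matching the top strand at positions 99–107; it acts as a reverse primer.
The 3' ends face each other across positions 30–107, giving a 78 bp product.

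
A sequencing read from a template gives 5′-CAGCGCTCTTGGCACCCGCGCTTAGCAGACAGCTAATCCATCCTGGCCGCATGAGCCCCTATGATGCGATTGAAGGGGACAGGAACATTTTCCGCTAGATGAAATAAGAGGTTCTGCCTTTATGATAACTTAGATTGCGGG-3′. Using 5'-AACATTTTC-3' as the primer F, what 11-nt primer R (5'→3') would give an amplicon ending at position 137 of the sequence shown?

5'-CAATCTAAGTT-3'

The forward primer binds at positions 84–92; the product's 3' end on the top strand is position 137.
The reverse primer anneals to the top strand over positions 127–137, i.e. to AACTTAGATTG.
Its sequence written 5'→3' is the reverse complement: CAATCTAAGTT.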